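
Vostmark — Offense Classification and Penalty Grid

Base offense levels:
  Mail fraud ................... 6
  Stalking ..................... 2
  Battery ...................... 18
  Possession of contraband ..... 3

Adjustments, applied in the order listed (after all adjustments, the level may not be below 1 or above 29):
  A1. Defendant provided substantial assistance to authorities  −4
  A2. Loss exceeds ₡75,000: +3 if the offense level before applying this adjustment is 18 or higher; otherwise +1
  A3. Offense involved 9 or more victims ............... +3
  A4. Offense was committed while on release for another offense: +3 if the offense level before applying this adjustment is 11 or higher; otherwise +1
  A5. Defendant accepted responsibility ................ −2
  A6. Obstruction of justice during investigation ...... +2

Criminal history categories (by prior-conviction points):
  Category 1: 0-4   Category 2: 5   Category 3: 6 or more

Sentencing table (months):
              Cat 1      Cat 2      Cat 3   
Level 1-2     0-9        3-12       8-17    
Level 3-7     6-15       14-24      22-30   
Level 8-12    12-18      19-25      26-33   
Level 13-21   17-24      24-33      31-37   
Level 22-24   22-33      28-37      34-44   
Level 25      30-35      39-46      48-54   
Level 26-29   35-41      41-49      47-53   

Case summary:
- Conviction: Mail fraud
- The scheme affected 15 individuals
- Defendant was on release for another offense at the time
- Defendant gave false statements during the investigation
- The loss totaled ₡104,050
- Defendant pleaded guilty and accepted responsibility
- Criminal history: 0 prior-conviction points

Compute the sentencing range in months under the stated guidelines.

12-18 months

Base offense level for mail fraud: 6.
A2 applies (level before this adjustment is 6 < 18, so +1): 6 + 1 = 7.
A3 applies: 7 + 3 = 10.
A4 applies (level before this adjustment is 10 < 11, so +1): 10 + 1 = 11.
A5 applies: 11 − 2 = 9.
A6 applies: 9 + 2 = 11.
Final offense level: 11.
Criminal history: 0 prior points → Category 1 (0-4).
Level 11 falls in the 8-12 band.
Grid: Level 8-12 × Category 1 = 12-18 months.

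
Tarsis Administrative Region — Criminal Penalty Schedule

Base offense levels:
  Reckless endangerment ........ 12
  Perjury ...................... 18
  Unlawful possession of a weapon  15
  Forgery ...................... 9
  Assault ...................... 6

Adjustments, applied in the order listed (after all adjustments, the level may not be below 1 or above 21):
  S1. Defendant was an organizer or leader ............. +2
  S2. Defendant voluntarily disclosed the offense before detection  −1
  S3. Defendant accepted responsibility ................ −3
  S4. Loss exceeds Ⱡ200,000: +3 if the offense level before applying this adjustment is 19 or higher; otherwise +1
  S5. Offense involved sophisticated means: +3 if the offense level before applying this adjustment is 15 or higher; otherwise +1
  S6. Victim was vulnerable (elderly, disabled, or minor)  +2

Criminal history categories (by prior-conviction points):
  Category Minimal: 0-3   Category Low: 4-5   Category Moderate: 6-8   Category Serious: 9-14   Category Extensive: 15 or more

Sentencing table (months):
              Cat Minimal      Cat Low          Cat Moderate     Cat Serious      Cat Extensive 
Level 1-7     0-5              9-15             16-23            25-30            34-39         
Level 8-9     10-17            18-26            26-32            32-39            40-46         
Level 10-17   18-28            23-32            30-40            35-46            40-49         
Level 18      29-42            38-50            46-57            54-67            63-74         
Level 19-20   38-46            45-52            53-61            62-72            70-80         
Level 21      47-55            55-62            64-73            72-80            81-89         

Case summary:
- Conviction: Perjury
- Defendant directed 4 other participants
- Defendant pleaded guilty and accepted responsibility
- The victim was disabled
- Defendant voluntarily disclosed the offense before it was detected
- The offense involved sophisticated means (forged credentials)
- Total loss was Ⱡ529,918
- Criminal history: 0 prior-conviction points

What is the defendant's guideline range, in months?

Base offense level for perjury: 18.
S1 applies: 18 + 2 = 20.
S2 applies: 20 − 1 = 19.
S3 applies: 19 − 3 = 16.
S4 applies (level before this adjustment is 16 < 19, so +1): 16 + 1 = 17.
S5 applies (level before this adjustment is 17 ≥ 15, so +3): 17 + 3 = 20.
S6 applies: 20 + 2 = 22.
Level 22 exceeds the maximum of 21; capped at 21.
Final offense level: 21.
Criminal history: 0 prior points → Category Minimal (0-3).
Level 21 falls in the 21 band.
Grid: Level 21 × Category Minimal = 47-55 months.

47-55 months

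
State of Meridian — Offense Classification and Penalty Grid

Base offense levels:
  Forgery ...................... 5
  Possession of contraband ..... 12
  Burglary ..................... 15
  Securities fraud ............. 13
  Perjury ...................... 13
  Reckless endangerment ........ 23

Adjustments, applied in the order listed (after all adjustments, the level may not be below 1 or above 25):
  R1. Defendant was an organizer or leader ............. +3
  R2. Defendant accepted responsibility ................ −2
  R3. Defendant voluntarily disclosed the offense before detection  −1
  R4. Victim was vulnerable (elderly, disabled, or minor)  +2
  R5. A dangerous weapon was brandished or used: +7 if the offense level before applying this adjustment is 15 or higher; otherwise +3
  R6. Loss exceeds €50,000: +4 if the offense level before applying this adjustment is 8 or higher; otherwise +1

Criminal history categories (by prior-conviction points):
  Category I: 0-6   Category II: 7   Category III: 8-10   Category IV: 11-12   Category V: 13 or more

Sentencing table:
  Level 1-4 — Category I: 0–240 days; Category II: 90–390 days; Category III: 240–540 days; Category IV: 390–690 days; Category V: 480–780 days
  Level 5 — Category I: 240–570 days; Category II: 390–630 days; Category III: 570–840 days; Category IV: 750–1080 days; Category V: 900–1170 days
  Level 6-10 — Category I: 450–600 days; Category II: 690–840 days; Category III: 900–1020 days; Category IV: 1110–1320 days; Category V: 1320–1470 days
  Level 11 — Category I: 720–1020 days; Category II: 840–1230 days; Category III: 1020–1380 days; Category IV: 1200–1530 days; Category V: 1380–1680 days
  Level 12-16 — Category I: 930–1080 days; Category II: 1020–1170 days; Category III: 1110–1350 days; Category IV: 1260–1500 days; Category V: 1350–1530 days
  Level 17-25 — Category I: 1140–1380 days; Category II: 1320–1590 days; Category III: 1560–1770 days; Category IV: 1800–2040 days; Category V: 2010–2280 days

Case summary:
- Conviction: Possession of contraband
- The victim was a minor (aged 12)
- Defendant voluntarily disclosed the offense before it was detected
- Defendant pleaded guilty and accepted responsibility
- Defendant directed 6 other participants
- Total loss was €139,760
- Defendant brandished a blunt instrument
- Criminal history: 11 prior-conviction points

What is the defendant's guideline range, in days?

1800-2040 days

Base offense level for possession of contraband: 12.
R1 applies: 12 + 3 = 15.
R2 applies: 15 − 2 = 13.
R3 applies: 13 − 1 = 12.
R4 applies: 12 + 2 = 14.
R5 applies (level before this adjustment is 14 < 15, so +3): 14 + 3 = 17.
R6 applies (level before this adjustment is 17 ≥ 8, so +4): 17 + 4 = 21.
Final offense level: 21.
Criminal history: 11 prior points → Category IV (11-12).
Level 21 falls in the 17-25 band.
Grid: Level 17-25 × Category IV = 1800-2040 days.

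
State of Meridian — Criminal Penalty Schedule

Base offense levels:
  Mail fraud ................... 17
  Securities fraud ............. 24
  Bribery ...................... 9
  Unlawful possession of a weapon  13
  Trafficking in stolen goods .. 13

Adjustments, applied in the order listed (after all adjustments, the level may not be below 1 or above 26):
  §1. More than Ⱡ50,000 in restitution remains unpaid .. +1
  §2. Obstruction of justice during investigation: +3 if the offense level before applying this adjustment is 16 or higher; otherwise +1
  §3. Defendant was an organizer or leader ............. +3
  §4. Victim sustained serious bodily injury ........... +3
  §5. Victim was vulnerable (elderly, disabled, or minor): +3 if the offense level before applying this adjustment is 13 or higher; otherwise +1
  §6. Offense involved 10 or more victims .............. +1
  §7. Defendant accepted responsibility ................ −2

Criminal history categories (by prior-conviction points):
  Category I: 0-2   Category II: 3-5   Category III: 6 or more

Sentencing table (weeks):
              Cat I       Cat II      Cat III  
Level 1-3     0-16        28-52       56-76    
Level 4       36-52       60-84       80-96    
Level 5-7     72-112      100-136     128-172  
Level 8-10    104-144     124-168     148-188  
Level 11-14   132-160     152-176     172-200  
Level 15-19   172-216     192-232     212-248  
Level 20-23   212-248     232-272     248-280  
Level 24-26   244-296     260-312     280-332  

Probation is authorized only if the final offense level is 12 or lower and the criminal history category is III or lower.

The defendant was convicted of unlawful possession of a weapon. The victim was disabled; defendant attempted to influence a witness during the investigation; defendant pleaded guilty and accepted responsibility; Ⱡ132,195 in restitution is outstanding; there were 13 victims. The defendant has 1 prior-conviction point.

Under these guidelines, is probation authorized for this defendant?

Base offense level for unlawful possession of a weapon: 13.
§1 applies: 13 + 1 = 14.
§2 applies (level before this adjustment is 14 < 16, so +1): 14 + 1 = 15.
§5 applies (level before this adjustment is 15 ≥ 13, so +3): 15 + 3 = 18.
§6 applies: 18 + 1 = 19.
§7 applies: 19 − 2 = 17.
Final offense level: 17.
Criminal history: 1 prior point → Category I (0-2).
Level 17 falls in the 15-19 band.
Grid: Level 15-19 × Category I = 172-216 weeks.
Probation check: level 17 > 12 and category I ≤ III → not eligible.

No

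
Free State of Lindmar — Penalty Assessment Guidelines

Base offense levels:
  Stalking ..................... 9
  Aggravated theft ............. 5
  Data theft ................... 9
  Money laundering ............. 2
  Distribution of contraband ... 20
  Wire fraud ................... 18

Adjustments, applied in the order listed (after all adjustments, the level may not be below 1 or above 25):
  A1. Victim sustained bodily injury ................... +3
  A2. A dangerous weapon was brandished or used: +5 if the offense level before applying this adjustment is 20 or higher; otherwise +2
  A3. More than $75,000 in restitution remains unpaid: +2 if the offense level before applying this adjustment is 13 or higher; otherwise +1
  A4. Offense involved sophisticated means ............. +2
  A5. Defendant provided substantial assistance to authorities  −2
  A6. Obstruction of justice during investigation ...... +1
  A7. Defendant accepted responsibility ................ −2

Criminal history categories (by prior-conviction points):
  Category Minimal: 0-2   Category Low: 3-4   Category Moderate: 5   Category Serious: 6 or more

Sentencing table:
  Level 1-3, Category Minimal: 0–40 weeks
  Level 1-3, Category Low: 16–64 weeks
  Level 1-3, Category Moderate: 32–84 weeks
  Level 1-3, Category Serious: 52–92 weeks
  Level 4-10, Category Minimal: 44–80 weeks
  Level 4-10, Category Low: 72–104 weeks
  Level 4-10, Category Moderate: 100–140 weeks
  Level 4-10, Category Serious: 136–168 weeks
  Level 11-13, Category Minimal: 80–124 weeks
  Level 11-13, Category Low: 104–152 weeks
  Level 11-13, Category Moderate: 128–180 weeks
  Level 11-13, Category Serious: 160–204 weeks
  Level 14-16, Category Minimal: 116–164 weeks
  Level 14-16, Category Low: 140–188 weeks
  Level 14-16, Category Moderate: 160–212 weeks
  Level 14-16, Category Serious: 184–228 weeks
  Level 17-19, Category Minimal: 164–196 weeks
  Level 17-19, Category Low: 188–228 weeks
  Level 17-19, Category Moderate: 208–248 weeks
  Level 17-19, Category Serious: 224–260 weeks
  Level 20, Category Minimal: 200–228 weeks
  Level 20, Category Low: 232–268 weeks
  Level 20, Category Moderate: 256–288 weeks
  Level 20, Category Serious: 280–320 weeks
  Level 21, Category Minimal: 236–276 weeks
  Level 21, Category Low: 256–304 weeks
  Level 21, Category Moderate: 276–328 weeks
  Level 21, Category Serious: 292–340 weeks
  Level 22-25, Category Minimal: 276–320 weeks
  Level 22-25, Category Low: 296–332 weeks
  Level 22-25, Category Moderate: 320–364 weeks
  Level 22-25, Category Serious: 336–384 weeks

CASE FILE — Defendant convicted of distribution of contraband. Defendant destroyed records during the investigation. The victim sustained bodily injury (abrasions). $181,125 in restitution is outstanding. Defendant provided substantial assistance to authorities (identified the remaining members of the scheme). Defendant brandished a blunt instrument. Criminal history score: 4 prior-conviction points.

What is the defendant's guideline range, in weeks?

296-332 weeks

Base offense level for distribution of contraband: 20.
A1 applies: 20 + 3 = 23.
A2 applies (level before this adjustment is 23 ≥ 20, so +5): 23 + 5 = 28.
A3 applies (level before this adjustment is 28 ≥ 13, so +2): 28 + 2 = 30.
A5 applies: 30 − 2 = 28.
A6 applies: 28 + 1 = 29.
Level 29 exceeds the maximum of 25; capped at 25.
Final offense level: 25.
Criminal history: 4 prior points → Category Low (3-4).
Level 25 falls in the 22-25 band.
Grid: Level 22-25 × Category Low = 296-332 weeks.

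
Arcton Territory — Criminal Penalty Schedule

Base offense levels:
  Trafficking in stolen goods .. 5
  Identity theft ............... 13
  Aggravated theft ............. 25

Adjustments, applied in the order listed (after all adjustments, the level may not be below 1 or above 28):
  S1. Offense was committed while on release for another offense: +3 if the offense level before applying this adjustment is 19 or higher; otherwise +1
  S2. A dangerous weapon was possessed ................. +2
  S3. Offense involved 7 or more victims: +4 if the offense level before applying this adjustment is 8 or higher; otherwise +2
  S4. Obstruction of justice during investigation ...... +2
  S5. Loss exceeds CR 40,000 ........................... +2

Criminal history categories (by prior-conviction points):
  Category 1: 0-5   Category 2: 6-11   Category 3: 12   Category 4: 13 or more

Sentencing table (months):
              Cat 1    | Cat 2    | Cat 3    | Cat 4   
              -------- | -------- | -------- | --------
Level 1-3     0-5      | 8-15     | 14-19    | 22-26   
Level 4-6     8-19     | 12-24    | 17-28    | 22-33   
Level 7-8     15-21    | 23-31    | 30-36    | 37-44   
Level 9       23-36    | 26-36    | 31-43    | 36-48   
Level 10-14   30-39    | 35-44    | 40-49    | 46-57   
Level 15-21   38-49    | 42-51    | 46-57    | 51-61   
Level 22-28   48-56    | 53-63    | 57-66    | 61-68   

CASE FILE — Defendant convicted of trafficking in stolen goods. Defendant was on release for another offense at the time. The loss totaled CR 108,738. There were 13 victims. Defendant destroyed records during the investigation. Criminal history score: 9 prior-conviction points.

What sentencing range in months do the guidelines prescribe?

Base offense level for trafficking in stolen goods: 5.
S1 applies (level before this adjustment is 5 < 19, so +1): 5 + 1 = 6.
S2 does not apply.
S3 applies (level before this adjustment is 6 < 8, so +2): 6 + 2 = 8.
S4 applies: 8 + 2 = 10.
S5 applies: 10 + 2 = 12.
Final offense level: 12.
Criminal history: 9 prior points → Category 2 (6-11).
Level 12 falls in the 10-14 band.
Grid: Level 10-14 × Category 2 = 35-44 months.

35-44 months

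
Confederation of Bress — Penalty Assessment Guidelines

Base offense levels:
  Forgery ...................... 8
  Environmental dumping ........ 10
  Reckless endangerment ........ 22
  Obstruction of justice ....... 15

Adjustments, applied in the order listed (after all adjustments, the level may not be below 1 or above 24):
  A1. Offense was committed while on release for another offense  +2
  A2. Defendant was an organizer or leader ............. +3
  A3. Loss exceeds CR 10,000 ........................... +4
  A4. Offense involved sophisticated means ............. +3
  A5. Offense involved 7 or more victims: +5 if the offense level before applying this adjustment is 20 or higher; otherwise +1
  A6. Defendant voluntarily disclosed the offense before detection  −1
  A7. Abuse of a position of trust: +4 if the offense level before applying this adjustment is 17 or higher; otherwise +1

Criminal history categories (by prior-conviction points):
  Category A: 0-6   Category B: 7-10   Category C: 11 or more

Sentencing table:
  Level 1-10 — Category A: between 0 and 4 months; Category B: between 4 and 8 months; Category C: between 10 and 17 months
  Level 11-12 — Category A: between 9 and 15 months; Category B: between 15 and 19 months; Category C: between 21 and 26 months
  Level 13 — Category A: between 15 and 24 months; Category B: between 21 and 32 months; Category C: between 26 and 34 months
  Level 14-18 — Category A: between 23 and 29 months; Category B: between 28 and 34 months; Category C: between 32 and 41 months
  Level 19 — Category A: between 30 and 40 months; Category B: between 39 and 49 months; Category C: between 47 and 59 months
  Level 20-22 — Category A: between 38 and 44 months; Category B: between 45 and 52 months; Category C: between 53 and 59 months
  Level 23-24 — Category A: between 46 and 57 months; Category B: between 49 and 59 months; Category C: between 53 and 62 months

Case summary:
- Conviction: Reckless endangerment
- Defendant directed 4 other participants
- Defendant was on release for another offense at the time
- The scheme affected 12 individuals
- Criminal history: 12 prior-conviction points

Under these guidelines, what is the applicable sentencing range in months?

53-62 months

Base offense level for reckless endangerment: 22.
A1 applies: 22 + 2 = 24.
A2 applies: 24 + 3 = 27.
A3 does not apply.
A4 does not apply.
A5 applies (level before this adjustment is 27 ≥ 20, so +5): 27 + 5 = 32.
A6 does not apply.
A7 does not apply.
Level 32 exceeds the maximum of 24; capped at 24.
Final offense level: 24.
Criminal history: 12 prior points → Category C (11+).
Level 24 falls in the 23-24 band.
Grid: Level 23-24 × Category C = 53-62 months.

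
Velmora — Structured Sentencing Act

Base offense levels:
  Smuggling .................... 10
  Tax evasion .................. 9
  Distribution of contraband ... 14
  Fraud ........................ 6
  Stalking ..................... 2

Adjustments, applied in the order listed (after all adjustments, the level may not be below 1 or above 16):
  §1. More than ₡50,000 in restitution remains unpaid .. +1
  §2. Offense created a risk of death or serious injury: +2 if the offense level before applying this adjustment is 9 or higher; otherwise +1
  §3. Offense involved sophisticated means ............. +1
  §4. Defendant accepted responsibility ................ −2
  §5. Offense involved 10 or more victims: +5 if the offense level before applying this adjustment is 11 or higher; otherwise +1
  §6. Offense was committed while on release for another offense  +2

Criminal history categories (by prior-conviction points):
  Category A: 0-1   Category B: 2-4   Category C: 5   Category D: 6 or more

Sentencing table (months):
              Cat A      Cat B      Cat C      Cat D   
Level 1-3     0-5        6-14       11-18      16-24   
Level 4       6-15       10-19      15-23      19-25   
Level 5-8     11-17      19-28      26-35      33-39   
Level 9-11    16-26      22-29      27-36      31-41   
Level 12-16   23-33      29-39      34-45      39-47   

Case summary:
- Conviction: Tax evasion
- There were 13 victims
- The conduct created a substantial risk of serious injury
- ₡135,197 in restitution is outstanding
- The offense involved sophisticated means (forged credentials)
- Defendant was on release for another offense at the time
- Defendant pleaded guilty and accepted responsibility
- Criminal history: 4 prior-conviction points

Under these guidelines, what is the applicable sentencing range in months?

29-39 months

Base offense level for tax evasion: 9.
§1 applies: 9 + 1 = 10.
§2 applies (level before this adjustment is 10 ≥ 9, so +2): 10 + 2 = 12.
§3 applies: 12 + 1 = 13.
§4 applies: 13 − 2 = 11.
§5 applies (level before this adjustment is 11 ≥ 11, so +5): 11 + 5 = 16.
§6 applies: 16 + 2 = 18.
Level 18 exceeds the maximum of 16; capped at 16.
Final offense level: 16.
Criminal history: 4 prior points → Category B (2-4).
Level 16 falls in the 12-16 band.
Grid: Level 12-16 × Category B = 29-39 months.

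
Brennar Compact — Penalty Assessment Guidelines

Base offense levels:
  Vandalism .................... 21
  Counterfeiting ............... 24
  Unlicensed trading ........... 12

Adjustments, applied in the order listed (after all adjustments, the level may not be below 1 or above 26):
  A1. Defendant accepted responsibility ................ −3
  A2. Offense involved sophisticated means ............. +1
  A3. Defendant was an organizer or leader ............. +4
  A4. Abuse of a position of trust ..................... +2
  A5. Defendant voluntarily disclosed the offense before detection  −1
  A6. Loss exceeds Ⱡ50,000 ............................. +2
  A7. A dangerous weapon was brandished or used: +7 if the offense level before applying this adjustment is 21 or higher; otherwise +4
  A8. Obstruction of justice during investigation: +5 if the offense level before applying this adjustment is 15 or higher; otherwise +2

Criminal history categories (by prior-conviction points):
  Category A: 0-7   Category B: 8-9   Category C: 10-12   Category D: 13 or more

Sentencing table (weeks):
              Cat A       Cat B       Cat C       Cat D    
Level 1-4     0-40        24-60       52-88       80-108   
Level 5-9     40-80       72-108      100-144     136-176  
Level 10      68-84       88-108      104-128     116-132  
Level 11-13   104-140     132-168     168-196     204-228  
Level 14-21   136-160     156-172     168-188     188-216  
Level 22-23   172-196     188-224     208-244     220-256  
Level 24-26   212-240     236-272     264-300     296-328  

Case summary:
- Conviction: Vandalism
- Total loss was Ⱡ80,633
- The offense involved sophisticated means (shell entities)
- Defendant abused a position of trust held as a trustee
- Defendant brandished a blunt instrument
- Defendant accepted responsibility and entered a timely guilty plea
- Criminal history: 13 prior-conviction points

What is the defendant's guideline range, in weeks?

Base offense level for vandalism: 21.
A1 applies: 21 − 3 = 18.
A2 applies: 18 + 1 = 19.
A3 does not apply.
A4 applies: 19 + 2 = 21.
A6 applies: 21 + 2 = 23.
A7 applies (level before this adjustment is 23 ≥ 21, so +7): 23 + 7 = 30.
Level 30 exceeds the maximum of 26; capped at 26.
Final offense level: 26.
Criminal history: 13 prior points → Category D (13+).
Level 26 falls in the 24-26 band.
Grid: Level 24-26 × Category D = 296-328 weeks.

296-328 weeks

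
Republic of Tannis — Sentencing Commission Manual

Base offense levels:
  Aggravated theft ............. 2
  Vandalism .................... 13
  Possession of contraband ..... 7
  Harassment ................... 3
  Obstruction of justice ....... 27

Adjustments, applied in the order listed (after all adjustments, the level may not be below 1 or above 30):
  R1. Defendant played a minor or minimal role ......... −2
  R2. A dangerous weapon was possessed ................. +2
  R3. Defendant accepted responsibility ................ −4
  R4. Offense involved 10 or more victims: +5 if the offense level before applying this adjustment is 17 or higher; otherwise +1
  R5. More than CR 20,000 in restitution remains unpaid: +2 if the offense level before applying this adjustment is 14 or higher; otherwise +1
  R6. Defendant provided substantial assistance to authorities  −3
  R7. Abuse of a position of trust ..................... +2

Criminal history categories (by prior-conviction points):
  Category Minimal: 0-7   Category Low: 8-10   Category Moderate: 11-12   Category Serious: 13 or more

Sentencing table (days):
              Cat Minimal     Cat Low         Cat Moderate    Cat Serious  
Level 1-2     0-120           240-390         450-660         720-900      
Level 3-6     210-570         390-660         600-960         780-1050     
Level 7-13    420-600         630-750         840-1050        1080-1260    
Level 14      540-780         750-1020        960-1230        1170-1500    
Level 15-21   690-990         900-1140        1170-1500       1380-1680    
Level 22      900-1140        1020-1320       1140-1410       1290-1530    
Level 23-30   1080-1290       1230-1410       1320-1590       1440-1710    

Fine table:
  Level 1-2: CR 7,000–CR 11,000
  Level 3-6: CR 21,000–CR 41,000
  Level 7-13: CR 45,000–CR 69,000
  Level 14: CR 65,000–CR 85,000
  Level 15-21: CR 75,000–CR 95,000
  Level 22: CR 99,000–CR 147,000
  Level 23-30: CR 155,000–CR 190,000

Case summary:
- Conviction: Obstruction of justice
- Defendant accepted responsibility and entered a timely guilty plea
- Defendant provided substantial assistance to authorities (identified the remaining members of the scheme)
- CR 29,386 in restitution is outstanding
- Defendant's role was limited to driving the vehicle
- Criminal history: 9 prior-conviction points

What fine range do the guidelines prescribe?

CR 75,000–CR 95,000

Base offense level for obstruction of justice: 27.
R1 applies: 27 − 2 = 25.
R2 does not apply.
R3 applies: 25 − 4 = 21.
R5 applies (level before this adjustment is 21 ≥ 14, so +2): 21 + 2 = 23.
R6 applies: 23 − 3 = 20.
Final offense level: 20.
Level 20 falls in the 15-21 band.
Fine table: Level 15-21 → CR 75,000–CR 95,000.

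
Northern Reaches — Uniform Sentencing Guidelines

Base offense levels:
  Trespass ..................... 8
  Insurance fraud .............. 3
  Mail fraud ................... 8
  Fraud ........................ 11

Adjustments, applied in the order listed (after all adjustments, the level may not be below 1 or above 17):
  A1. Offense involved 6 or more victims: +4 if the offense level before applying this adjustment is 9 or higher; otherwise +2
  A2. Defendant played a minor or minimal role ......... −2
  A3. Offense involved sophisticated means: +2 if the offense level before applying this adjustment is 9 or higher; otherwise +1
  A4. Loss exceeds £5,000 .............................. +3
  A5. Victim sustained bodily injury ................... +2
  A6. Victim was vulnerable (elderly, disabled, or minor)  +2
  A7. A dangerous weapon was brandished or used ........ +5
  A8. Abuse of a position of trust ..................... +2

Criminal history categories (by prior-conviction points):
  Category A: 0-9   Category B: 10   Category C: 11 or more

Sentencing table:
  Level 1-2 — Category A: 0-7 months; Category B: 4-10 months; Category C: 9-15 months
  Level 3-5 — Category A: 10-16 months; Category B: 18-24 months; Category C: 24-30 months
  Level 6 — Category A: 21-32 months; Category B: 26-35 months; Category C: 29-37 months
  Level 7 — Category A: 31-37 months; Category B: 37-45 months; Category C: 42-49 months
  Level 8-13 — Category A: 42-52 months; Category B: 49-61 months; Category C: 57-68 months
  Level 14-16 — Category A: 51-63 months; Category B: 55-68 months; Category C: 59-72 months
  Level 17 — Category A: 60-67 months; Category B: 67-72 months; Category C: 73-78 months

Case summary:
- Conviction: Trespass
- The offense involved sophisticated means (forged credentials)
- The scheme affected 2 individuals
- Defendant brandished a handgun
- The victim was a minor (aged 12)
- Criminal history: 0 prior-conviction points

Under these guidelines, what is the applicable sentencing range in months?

Base offense level for trespass: 8.
A2 does not apply.
A3 applies (level before this adjustment is 8 < 9, so +1): 8 + 1 = 9.
A4 does not apply.
A5 does not apply.
A6 applies: 9 + 2 = 11.
A7 applies: 11 + 5 = 16.
A8 does not apply.
Final offense level: 16.
Criminal history: 0 prior points → Category A (0-9).
Level 16 falls in the 14-16 band.
Grid: Level 14-16 × Category A = 51-63 months.

51-63 months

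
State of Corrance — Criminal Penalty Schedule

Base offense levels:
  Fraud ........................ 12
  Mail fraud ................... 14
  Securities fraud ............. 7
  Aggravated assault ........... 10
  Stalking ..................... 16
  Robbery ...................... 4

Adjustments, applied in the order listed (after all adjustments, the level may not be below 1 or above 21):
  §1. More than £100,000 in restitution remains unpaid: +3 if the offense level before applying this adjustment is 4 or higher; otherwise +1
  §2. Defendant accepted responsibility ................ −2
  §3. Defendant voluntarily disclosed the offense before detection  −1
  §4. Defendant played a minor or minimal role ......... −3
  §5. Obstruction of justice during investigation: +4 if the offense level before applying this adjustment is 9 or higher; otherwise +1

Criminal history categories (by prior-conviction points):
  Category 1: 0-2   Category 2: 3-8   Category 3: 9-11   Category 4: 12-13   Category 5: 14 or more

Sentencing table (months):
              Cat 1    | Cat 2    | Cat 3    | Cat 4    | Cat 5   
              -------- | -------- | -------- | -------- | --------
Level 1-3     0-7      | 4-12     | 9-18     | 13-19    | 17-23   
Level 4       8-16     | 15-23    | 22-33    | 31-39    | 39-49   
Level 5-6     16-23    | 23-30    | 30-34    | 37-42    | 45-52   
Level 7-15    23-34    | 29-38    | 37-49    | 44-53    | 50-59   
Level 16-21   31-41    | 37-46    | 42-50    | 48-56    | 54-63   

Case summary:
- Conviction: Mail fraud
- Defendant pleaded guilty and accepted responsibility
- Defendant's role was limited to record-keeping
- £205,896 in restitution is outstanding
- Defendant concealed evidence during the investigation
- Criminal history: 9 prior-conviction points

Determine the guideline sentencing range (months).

Base offense level for mail fraud: 14.
§1 applies (level before this adjustment is 14 ≥ 4, so +3): 14 + 3 = 17.
§2 applies: 17 − 2 = 15.
§3 does not apply.
§4 applies: 15 − 3 = 12.
§5 applies (level before this adjustment is 12 ≥ 9, so +4): 12 + 4 = 16.
Final offense level: 16.
Criminal history: 9 prior points → Category 3 (9-11).
Level 16 falls in the 16-21 band.
Grid: Level 16-21 × Category 3 = 42-50 months.

42-50 months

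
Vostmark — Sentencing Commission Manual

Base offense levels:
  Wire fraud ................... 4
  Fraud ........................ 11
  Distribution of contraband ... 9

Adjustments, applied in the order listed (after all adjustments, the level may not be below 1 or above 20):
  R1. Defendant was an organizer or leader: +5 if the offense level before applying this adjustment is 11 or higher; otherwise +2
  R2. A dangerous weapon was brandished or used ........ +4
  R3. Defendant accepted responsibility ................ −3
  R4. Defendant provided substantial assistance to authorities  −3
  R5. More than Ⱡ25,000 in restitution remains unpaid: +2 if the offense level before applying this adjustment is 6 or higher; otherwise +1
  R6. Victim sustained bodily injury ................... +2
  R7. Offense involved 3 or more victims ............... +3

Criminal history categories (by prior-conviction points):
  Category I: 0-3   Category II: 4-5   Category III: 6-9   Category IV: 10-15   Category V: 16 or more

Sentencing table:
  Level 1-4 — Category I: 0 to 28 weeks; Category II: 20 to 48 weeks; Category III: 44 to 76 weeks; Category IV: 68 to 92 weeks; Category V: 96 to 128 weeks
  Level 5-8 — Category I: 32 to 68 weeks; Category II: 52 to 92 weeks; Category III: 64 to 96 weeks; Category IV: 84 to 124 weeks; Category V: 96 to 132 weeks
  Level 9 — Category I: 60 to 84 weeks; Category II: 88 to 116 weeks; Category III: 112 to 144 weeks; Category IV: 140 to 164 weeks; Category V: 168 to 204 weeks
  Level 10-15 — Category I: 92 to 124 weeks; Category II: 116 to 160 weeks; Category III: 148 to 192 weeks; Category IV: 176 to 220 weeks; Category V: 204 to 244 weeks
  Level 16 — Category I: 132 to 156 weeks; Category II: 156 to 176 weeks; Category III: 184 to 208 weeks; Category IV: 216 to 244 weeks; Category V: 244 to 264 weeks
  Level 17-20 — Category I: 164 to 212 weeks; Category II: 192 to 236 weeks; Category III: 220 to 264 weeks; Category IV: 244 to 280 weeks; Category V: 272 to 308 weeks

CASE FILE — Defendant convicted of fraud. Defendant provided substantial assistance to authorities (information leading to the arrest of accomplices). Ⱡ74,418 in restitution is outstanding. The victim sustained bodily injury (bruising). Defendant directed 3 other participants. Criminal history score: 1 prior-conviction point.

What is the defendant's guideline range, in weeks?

Base offense level for fraud: 11.
R1 applies (level before this adjustment is 11 ≥ 11, so +5): 11 + 5 = 16.
R3 does not apply.
R4 applies: 16 − 3 = 13.
R5 applies (level before this adjustment is 13 ≥ 6, so +2): 13 + 2 = 15.
R6 applies: 15 + 2 = 17.
Final offense level: 17.
Criminal history: 1 prior point → Category I (0-3).
Level 17 falls in the 17-20 band.
Grid: Level 17-20 × Category I = 164-212 weeks.

164-212 weeks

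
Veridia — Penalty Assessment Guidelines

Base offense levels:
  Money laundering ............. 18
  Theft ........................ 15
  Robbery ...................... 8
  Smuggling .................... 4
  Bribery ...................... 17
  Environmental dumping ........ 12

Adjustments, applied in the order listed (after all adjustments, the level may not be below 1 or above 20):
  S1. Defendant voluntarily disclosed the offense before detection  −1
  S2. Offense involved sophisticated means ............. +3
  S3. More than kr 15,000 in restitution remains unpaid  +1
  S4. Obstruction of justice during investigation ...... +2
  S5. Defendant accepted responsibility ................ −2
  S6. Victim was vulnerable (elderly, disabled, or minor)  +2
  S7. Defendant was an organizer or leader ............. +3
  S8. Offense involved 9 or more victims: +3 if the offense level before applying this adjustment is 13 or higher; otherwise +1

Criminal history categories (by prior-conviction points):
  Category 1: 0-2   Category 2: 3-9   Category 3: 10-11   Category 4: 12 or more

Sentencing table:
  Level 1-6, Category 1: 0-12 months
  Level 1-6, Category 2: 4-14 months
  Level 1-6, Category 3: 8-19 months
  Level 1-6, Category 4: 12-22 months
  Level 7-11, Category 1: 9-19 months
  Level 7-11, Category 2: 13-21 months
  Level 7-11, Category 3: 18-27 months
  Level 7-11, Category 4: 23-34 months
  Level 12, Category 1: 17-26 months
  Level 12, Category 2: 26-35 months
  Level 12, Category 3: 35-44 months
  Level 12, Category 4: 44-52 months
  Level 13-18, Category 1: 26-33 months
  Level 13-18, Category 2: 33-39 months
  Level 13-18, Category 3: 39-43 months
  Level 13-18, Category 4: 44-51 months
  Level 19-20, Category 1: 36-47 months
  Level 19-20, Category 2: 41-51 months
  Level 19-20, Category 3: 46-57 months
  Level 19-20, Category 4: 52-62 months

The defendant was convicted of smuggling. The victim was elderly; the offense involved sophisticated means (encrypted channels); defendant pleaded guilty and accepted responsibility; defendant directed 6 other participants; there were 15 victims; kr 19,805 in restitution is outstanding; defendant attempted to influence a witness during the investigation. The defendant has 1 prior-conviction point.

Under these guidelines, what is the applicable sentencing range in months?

Base offense level for smuggling: 4.
S1 does not apply.
S2 applies: 4 + 3 = 7.
S3 applies: 7 + 1 = 8.
S4 applies: 8 + 2 = 10.
S5 applies: 10 − 2 = 8.
S6 applies: 8 + 2 = 10.
S7 applies: 10 + 3 = 13.
S8 applies (level before this adjustment is 13 ≥ 13, so +3): 13 + 3 = 16.
Final offense level: 16.
Criminal history: 1 prior point → Category 1 (0-2).
Level 16 falls in the 13-18 band.
Grid: Level 13-18 × Category 1 = 26-33 months.

26-33 months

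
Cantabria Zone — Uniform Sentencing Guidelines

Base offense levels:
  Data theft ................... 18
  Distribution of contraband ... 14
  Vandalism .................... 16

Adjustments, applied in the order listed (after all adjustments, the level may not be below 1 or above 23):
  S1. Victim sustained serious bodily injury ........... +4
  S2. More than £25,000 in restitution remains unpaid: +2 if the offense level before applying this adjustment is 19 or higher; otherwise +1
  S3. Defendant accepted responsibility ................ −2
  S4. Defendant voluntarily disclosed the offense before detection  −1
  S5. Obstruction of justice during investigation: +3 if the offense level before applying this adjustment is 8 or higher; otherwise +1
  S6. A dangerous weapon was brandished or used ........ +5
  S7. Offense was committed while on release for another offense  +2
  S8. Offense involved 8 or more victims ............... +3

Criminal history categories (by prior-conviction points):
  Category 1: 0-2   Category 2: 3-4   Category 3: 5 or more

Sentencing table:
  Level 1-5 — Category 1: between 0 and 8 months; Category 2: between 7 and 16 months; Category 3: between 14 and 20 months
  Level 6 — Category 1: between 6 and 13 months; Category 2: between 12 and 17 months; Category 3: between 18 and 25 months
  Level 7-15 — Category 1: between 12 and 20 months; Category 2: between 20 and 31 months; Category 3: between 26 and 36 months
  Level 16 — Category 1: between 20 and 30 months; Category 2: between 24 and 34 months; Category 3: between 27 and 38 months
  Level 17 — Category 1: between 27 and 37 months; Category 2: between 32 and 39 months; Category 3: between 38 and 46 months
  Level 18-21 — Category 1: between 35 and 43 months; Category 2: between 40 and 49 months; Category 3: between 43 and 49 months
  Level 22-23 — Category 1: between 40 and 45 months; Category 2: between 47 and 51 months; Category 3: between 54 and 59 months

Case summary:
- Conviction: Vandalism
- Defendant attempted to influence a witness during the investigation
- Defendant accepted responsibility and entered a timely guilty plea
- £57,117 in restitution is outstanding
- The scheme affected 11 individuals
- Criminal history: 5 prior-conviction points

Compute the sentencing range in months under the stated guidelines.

43-49 months

Base offense level for vandalism: 16.
S2 applies (level before this adjustment is 16 < 19, so +1): 16 + 1 = 17.
S3 applies: 17 − 2 = 15.
S5 applies (level before this adjustment is 15 ≥ 8, so +3): 15 + 3 = 18.
S8 applies: 18 + 3 = 21.
Final offense level: 21.
Criminal history: 5 prior points → Category 3 (5+).
Level 21 falls in the 18-21 band.
Grid: Level 18-21 × Category 3 = 43-49 months.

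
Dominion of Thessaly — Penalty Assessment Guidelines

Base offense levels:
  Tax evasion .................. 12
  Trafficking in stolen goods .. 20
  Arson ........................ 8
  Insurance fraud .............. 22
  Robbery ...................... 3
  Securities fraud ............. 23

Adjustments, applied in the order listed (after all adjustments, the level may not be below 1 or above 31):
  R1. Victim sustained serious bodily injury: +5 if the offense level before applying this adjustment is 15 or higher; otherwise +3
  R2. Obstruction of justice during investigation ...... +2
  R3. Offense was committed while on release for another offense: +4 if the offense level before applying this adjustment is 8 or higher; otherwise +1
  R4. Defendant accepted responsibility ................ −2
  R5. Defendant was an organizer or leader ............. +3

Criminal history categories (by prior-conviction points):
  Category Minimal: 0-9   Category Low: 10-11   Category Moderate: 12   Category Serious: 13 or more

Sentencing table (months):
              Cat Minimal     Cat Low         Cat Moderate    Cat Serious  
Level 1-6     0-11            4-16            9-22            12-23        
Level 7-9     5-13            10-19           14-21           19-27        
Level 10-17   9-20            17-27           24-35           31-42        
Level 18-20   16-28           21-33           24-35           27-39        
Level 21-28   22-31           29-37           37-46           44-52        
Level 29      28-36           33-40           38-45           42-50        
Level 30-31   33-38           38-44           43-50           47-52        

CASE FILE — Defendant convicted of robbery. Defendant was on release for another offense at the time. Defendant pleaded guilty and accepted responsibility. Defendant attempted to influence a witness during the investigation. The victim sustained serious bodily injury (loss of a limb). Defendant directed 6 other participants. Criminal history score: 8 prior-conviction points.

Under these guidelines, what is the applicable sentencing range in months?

Base offense level for robbery: 3.
R1 applies (level before this adjustment is 3 < 15, so +3): 3 + 3 = 6.
R2 applies: 6 + 2 = 8.
R3 applies (level before this adjustment is 8 ≥ 8, so +4): 8 + 4 = 12.
R4 applies: 12 − 2 = 10.
R5 applies: 10 + 3 = 13.
Final offense level: 13.
Criminal history: 8 prior points → Category Minimal (0-9).
Level 13 falls in the 10-17 band.
Grid: Level 10-17 × Category Minimal = 9-20 months.

9-20 months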